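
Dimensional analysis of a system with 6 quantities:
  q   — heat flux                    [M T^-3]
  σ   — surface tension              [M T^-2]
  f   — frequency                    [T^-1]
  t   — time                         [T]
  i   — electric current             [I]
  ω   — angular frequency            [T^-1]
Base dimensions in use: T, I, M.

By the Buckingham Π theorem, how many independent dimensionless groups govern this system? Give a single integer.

3

Exponent matrix [T,I,M] × [q,σ,f,t,i,ω]:
  T: [-3 -2 -1  1  0 -1]
  I: [ 0  0  0  0  1  0]
  M: [ 1  1  0  0  0  0]
Echelon form has 3 nonzero rows (pivots: q,σ,i)
Π count = n − r = 6 − 3 = 3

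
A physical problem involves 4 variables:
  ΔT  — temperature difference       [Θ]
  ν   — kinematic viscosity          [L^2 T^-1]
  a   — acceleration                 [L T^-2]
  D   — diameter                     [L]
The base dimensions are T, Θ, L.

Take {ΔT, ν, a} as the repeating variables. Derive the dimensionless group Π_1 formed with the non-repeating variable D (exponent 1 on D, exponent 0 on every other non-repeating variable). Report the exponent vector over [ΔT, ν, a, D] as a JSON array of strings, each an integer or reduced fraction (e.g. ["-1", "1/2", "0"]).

["0", "-2/3", "1/3", "1"]

Exponent matrix [T,Θ,L] × [ΔT,ν,a,D]:
  T: [ 0 -1 -2  0]
  Θ: [ 1  0  0  0]
  L: [ 0  2  1  1]
RREF → pivots at {ΔT,ν,a} ⇒ r = 3
Repeat: ΔT,ν,a; free: D
RREF:
  r0: [   1    0    0    0]
  r1: [   0    1    0  2/3]
  r2: [   0    0    1 -1/3]
Fix exponent of D at 1; solve each RREF row for its pivot's exponent:
  r0: exp(ΔT) + (0)·1 = 0 ⇒ exp(ΔT) = 0
  r1: exp(ν) + (2/3)·1 = 0 ⇒ exp(ν) = -2/3
  r2: exp(a) + (-1/3)·1 = 0 ⇒ exp(a) = 1/3
Π_1 = ν^(-2/3) · a^(1/3) · D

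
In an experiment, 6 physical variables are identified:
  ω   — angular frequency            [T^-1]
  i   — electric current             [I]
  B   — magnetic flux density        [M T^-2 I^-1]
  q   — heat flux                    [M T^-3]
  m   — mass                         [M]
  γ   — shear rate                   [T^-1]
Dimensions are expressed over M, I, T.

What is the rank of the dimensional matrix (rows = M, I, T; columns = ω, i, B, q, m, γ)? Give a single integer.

Dimensional matrix (M×I×T by ω×i×B×q×m×γ):
  M: [ 0  0  1  1  1  0]
  I: [ 0  1 -1  0  0  0]
  T: [-1  0 -2 -3  0 -1]
RREF → pivots at {ω,i,B} ⇒ r = 3

3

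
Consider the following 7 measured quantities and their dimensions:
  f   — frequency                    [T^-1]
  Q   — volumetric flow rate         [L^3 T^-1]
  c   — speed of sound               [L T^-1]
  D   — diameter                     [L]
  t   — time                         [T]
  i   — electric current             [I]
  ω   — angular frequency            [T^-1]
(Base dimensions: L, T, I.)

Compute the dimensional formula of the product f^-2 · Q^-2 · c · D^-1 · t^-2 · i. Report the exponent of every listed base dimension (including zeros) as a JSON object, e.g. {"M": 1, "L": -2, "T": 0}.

Dimensional matrix (L×T×I by f×Q×c×D×t×i×ω):
  L: [ 0  3  1  1  0  0  0]
  T: [-1 -1 -1  0  1  0 -1]
  I: [ 0  0  0  0  0  1  0]
  [L]: (-2)·0+(-2)·3+(1)·1+(-1)·1+(-2)·0+(1)·0 = -6
  [T]: (-2)·-1+(-2)·-1+(1)·-1+(-1)·0+(-2)·1+(1)·0 = 1
  [I]: (-2)·0+(-2)·0+(1)·0+(-1)·0+(-2)·0+(1)·1 = 1
⇒ L^-6 T I

{"L": -6, "T": 1, "I": 1}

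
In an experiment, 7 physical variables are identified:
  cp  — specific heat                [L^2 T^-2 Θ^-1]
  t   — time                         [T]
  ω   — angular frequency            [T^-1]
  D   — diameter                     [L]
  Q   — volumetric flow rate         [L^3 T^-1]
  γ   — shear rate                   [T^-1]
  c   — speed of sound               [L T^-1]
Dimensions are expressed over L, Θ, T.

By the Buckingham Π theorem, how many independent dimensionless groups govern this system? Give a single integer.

4

Write exponents as rows L,Θ,T / cols cp,t,ω,D,Q,γ,c:
  L: [ 2  0  0  1  3  0  1]
  Θ: [-1  0  0  0  0  0  0]
  T: [-2  1 -1  0 -1 -1 -1]
Row reduction gives pivot columns cp,t,D; rank = 3
7 vars − rank 3 = 4 Π groups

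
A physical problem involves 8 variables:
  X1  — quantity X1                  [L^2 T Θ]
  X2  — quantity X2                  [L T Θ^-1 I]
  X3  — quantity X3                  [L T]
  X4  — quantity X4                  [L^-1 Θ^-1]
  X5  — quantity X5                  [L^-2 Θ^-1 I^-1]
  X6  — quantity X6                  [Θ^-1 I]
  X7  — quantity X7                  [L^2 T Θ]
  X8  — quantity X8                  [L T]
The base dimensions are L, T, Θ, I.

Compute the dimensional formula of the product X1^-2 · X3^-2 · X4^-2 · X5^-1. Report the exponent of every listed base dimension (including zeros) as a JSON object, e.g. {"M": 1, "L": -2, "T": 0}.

{"L": -2, "T": -4, "Θ": 1, "I": 1}

Dimensional matrix (L×T×Θ×I by X1×X2×X3×X4×X5×X6×X7×X8):
  L: [ 2  1  1 -1 -2  0  2  1]
  T: [ 1  1  1  0  0  0  1  1]
  Θ: [ 1 -1  0 -1 -1 -1  1  0]
  I: [ 0  1  0  0 -1  1  0  0]
  [L]: (-2)·2+(-2)·1+(-2)·-1+(-1)·-2 = -2
  [T]: (-2)·1+(-2)·1+(-2)·0+(-1)·0 = -4
  [Θ]: (-2)·1+(-2)·0+(-2)·-1+(-1)·-1 = 1
  [I]: (-2)·0+(-2)·0+(-2)·0+(-1)·-1 = 1
⇒ L^-2 T^-4 Θ I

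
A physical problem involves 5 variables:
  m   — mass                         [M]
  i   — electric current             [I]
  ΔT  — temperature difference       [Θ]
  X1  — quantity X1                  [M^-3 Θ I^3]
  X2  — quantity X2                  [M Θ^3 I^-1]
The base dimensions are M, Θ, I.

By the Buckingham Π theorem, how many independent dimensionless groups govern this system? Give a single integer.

Dimensional matrix (M×Θ×I by m×i×ΔT×X1×X2):
  M: [ 1  0  0 -3  1]
  Θ: [ 0  0  1  1  3]
  I: [ 0  1  0  3 -1]
Echelon form has 3 nonzero rows (pivots: m,i,ΔT)
Π count = n − r = 5 − 3 = 2

2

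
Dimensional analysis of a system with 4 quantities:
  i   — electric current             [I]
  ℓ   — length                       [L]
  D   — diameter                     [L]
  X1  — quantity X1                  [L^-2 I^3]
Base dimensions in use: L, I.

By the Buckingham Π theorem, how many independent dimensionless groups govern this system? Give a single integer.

2

Exponent matrix [L,I] × [i,ℓ,D,X1]:
  L: [ 0  1  1 -2]
  I: [ 1  0  0  3]
RREF → pivots at {i,ℓ} ⇒ r = 2
Π count = n − r = 4 − 2 = 2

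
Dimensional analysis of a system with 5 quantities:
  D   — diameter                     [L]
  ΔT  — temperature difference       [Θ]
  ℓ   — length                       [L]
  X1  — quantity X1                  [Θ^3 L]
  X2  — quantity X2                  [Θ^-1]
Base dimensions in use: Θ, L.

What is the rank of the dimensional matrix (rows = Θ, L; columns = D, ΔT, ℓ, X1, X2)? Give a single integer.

Write exponents as rows Θ,L / cols D,ΔT,ℓ,X1,X2:
  Θ: [ 0  1  0  3 -1]
  L: [ 1  0  1  1  0]
Row reduction gives pivot columns D,ΔT; rank = 2

2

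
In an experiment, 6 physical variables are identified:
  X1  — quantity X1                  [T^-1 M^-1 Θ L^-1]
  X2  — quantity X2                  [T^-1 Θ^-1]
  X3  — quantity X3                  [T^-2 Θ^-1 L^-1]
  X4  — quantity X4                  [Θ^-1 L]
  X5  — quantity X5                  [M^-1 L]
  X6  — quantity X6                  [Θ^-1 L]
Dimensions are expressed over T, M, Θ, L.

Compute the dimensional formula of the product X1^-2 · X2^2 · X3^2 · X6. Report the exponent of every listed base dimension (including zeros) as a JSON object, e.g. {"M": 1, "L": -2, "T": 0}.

Write exponents as rows T,M,Θ,L / cols X1,X2,X3,X4,X5,X6:
  T: [-1 -1 -2  0  0  0]
  M: [-1  0  0  0 -1  0]
  Θ: [ 1 -1 -1 -1  0 -1]
  L: [-1  0 -1  1  1  1]
  [T]: (-2)·-1+(2)·-1+(2)·-2+(1)·0 = -4
  [M]: (-2)·-1+(2)·0+(2)·0+(1)·0 = 2
  [Θ]: (-2)·1+(2)·-1+(2)·-1+(1)·-1 = -7
  [L]: (-2)·-1+(2)·0+(2)·-1+(1)·1 = 1
⇒ T^-4 M^2 Θ^-7 L

{"T": -4, "M": 2, "Θ": -7, "L": 1}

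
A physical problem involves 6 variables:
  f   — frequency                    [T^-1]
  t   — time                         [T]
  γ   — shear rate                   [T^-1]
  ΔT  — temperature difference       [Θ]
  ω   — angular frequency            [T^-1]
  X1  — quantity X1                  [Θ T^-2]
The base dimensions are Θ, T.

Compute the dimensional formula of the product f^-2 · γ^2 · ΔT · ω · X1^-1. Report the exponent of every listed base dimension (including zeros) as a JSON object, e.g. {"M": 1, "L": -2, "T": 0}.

{"Θ": 0, "T": 1}

Write exponents as rows Θ,T / cols f,t,γ,ΔT,ω,X1:
  Θ: [ 0  0  0  1  0  1]
  T: [-1  1 -1  0 -1 -2]
  [Θ]: (-2)·0+(2)·0+(1)·1+(1)·0+(-1)·1 = 0
  [T]: (-2)·-1+(2)·-1+(1)·0+(1)·-1+(-1)·-2 = 1
⇒ T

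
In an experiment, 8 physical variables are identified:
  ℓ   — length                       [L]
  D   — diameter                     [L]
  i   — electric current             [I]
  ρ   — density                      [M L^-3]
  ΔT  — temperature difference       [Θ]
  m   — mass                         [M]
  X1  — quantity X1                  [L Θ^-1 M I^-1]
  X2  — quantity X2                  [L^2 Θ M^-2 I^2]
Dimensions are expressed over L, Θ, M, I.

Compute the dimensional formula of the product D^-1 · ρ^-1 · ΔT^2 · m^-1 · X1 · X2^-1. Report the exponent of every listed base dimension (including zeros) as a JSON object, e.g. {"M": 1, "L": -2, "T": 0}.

Exponent matrix [L,Θ,M,I] × [ℓ,D,i,ρ,ΔT,m,X1,X2]:
  L: [ 1  1  0 -3  0  0  1  2]
  Θ: [ 0  0  0  0  1  0 -1  1]
  M: [ 0  0  0  1  0  1  1 -2]
  I: [ 0  0  1  0  0  0 -1  2]
  [L]: (-1)·1+(-1)·-3+(2)·0+(-1)·0+(1)·1+(-1)·2 = 1
  [Θ]: (-1)·0+(-1)·0+(2)·1+(-1)·0+(1)·-1+(-1)·1 = 0
  [M]: (-1)·0+(-1)·1+(2)·0+(-1)·1+(1)·1+(-1)·-2 = 1
  [I]: (-1)·0+(-1)·0+(2)·0+(-1)·0+(1)·-1+(-1)·2 = -3
⇒ L M I^-3

{"L": 1, "Θ": 0, "M": 1, "I": -3}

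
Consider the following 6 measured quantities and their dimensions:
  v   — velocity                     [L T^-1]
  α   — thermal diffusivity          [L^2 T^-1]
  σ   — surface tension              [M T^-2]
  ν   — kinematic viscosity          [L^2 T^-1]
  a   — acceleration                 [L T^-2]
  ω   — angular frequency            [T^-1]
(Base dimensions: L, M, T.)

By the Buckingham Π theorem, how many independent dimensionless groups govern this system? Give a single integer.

Dimensional matrix (L×M×T by v×α×σ×ν×a×ω):
  L: [ 1  2  0  2  1  0]
  M: [ 0  0  1  0  0  0]
  T: [-1 -1 -2 -1 -2 -1]
RREF → pivots at {v,α,σ} ⇒ r = 3
6 vars − rank 3 = 3 Π groups

3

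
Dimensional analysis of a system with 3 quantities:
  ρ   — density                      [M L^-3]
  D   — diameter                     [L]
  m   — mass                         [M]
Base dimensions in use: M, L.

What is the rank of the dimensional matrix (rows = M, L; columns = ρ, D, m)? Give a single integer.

Dimensional matrix (M×L by ρ×D×m):
  M: [ 1  0  1]
  L: [-3  1  0]
Row reduction gives pivot columns ρ,D; rank = 2

2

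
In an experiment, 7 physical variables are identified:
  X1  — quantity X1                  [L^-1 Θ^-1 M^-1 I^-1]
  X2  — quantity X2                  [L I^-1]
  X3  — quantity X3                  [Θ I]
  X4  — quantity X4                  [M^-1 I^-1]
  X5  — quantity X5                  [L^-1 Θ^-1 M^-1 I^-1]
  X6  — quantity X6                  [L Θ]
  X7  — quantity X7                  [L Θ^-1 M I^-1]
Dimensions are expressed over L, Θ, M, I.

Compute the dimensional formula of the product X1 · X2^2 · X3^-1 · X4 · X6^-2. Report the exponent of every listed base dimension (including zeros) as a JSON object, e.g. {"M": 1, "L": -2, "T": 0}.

{"L": -1, "Θ": -4, "M": -2, "I": -5}

Dimensional matrix (L×Θ×M×I by X1×X2×X3×X4×X5×X6×X7):
  L: [-1  1  0  0 -1  1  1]
  Θ: [-1  0  1  0 -1  1 -1]
  M: [-1  0  0 -1 -1  0  1]
  I: [-1 -1  1 -1 -1  0 -1]
  [L]: (1)·-1+(2)·1+(-1)·0+(1)·0+(-2)·1 = -1
  [Θ]: (1)·-1+(2)·0+(-1)·1+(1)·0+(-2)·1 = -4
  [M]: (1)·-1+(2)·0+(-1)·0+(1)·-1+(-2)·0 = -2
  [I]: (1)·-1+(2)·-1+(-1)·1+(1)·-1+(-2)·0 = -5
⇒ L^-1 Θ^-4 M^-2 I^-5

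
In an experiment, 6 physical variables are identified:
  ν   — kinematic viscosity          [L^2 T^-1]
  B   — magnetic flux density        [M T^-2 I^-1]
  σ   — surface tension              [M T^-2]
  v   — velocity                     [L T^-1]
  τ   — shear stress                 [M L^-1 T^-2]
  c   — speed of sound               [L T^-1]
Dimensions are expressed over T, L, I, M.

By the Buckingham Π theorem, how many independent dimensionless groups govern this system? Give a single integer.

Write exponents as rows T,L,I,M / cols ν,B,σ,v,τ,c:
  T: [-1 -2 -2 -1 -2 -1]
  L: [ 2  0  0  1 -1  1]
  I: [ 0 -1  0  0  0  0]
  M: [ 0  1  1  0  1  0]
Row reduction gives pivot columns ν,B,σ,v; rank = 4
n=6, r=4 ⇒ 2 dimensionless groups

2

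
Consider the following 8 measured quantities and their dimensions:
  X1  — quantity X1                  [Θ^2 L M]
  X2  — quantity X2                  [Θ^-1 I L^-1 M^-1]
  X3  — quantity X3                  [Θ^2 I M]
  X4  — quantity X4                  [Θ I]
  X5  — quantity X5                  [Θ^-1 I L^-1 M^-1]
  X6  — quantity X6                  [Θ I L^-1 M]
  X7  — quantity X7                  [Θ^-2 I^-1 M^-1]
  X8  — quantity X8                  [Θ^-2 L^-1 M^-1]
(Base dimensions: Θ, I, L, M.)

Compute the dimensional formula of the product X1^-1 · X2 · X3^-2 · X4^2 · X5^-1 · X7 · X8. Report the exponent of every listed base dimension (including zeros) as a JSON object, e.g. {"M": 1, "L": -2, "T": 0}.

{"Θ": -8, "I": -1, "L": -2, "M": -5}

Write exponents as rows Θ,I,L,M / cols X1,X2,X3,X4,X5,X6,X7,X8:
  Θ: [ 2 -1  2  1 -1  1 -2 -2]
  I: [ 0  1  1  1  1  1 -1  0]
  L: [ 1 -1  0  0 -1 -1  0 -1]
  M: [ 1 -1  1  0 -1  1 -1 -1]
  [Θ]: (-1)·2+(1)·-1+(-2)·2+(2)·1+(-1)·-1+(1)·-2+(1)·-2 = -8
  [I]: (-1)·0+(1)·1+(-2)·1+(2)·1+(-1)·1+(1)·-1+(1)·0 = -1
  [L]: (-1)·1+(1)·-1+(-2)·0+(2)·0+(-1)·-1+(1)·0+(1)·-1 = -2
  [M]: (-1)·1+(1)·-1+(-2)·1+(2)·0+(-1)·-1+(1)·-1+(1)·-1 = -5
⇒ Θ^-8 I^-1 L^-2 M^-5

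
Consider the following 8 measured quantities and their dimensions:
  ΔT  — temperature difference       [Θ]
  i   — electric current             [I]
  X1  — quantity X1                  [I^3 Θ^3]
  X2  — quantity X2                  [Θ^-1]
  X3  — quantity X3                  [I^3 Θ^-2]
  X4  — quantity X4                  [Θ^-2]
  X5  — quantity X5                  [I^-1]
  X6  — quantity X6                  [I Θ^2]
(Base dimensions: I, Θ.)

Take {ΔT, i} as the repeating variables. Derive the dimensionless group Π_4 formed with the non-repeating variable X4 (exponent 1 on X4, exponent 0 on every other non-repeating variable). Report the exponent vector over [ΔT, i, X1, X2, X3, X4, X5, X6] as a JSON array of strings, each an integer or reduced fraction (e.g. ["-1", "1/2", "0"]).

["2", "0", "0", "0", "0", "1", "0", "0"]

Dimensional matrix (I×Θ by ΔT×i×X1×X2×X3×X4×X5×X6):
  I: [ 0  1  3  0  3  0 -1  1]
  Θ: [ 1  0  3 -1 -2 -2  0  2]
Echelon form has 2 nonzero rows (pivots: ΔT,i)
Repeat: ΔT,i; free: X1,X2,X3,X4,X5,X6
RREF:
  r0: [   1    0    3   -1   -2   -2    0    2]
  r1: [   0    1    3    0    3    0   -1    1]
Fix exponent of X4 at 1, X1 at 0, X2 at 0, X3 at 0, X5 at 0, X6 at 0; solve each RREF row for its pivot's exponent:
  r0: exp(ΔT) + (-2)·1 = 0 ⇒ exp(ΔT) = 2
  r1: exp(i) + (0)·1 = 0 ⇒ exp(i) = 0
Π_4 = ΔT^2 · X4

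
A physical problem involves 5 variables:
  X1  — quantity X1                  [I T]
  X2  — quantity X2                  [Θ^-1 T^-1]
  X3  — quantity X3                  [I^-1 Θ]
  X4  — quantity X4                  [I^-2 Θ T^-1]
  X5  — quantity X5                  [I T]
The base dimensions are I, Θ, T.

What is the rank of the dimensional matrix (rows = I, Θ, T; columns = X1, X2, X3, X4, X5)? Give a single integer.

2

Write exponents as rows I,Θ,T / cols X1,X2,X3,X4,X5:
  I: [ 1  0 -1 -2  1]
  Θ: [ 0 -1  1  1  0]
  T: [ 1 -1  0 -1  1]
Row reduction gives pivot columns X1,X2; rank = 2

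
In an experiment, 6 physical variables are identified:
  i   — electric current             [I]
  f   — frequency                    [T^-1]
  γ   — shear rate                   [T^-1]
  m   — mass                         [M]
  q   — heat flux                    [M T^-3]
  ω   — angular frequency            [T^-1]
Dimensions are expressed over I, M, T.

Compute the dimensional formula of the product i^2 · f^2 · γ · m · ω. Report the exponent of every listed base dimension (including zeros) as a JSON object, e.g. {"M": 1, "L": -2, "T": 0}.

{"I": 2, "M": 1, "T": -4}

Write exponents as rows I,M,T / cols i,f,γ,m,q,ω:
  I: [ 1  0  0  0  0  0]
  M: [ 0  0  0  1  1  0]
  T: [ 0 -1 -1  0 -3 -1]
  [I]: (2)·1+(2)·0+(1)·0+(1)·0+(1)·0 = 2
  [M]: (2)·0+(2)·0+(1)·0+(1)·1+(1)·0 = 1
  [T]: (2)·0+(2)·-1+(1)·-1+(1)·0+(1)·-1 = -4
⇒ I^2 M T^-4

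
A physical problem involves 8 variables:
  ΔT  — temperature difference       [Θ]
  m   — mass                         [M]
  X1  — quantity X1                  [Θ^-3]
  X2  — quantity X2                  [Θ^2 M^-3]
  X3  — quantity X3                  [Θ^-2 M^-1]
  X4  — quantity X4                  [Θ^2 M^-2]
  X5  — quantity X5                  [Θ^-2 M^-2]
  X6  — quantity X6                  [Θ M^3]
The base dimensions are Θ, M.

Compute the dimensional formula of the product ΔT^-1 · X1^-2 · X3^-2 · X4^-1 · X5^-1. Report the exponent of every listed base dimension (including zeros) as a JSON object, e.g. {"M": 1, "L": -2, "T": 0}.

Dimensional matrix (Θ×M by ΔT×m×X1×X2×X3×X4×X5×X6):
  Θ: [ 1  0 -3  2 -2  2 -2  1]
  M: [ 0  1  0 -3 -1 -2 -2  3]
  [Θ]: (-1)·1+(-2)·-3+(-2)·-2+(-1)·2+(-1)·-2 = 9
  [M]: (-1)·0+(-2)·0+(-2)·-1+(-1)·-2+(-1)·-2 = 6
⇒ Θ^9 M^6

{"Θ": 9, "M": 6}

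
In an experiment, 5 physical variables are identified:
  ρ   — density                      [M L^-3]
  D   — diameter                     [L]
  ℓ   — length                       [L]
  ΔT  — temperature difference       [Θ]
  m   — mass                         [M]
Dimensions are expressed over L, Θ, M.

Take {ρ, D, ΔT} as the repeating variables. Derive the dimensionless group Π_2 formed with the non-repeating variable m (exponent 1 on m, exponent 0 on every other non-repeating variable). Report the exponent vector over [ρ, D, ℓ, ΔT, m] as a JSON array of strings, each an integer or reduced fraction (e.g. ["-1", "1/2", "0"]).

["-1", "-3", "0", "0", "1"]

Dimensional matrix (L×Θ×M by ρ×D×ℓ×ΔT×m):
  L: [-3  1  1  0  0]
  Θ: [ 0  0  0  1  0]
  M: [ 1  0  0  0  1]
RREF → pivots at {ρ,D,ΔT} ⇒ r = 3
Pivot set = {ρ,D,ΔT}, free = {ℓ,m}
RREF:
  r0: [   1    0    0    0    1]
  r1: [   0    1    1    0    3]
  r2: [   0    0    0    1    0]
Fix exponent of m at 1, ℓ at 0; solve each RREF row for its pivot's exponent:
  r0: exp(ρ) + (1)·1 = 0 ⇒ exp(ρ) = -1
  r1: exp(D) + (3)·1 = 0 ⇒ exp(D) = -3
  r2: exp(ΔT) + (0)·1 = 0 ⇒ exp(ΔT) = 0
Π_2 = ρ^-1 · D^-3 · m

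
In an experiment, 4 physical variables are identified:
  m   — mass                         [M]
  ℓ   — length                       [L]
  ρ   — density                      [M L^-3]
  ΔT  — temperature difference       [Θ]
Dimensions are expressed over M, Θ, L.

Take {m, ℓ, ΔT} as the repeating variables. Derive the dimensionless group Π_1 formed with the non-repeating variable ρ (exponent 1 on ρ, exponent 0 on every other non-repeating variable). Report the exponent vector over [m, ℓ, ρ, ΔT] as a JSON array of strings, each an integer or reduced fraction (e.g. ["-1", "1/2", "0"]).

Write exponents as rows M,Θ,L / cols m,ℓ,ρ,ΔT:
  M: [ 1  0  1  0]
  Θ: [ 0  0  0  1]
  L: [ 0  1 -3  0]
Echelon form has 3 nonzero rows (pivots: m,ℓ,ΔT)
Repeat: m,ℓ,ΔT; free: ρ
RREF:
  r0: [   1    0    1    0]
  r1: [   0    1   -3    0]
  r2: [   0    0    0    1]
Fix exponent of ρ at 1; solve each RREF row for its pivot's exponent:
  r0: exp(m) + (1)·1 = 0 ⇒ exp(m) = -1
  r1: exp(ℓ) + (-3)·1 = 0 ⇒ exp(ℓ) = 3
  r2: exp(ΔT) + (0)·1 = 0 ⇒ exp(ΔT) = 0
Π_1 = m^-1 · ℓ^3 · ρ

["-1", "3", "1", "0"]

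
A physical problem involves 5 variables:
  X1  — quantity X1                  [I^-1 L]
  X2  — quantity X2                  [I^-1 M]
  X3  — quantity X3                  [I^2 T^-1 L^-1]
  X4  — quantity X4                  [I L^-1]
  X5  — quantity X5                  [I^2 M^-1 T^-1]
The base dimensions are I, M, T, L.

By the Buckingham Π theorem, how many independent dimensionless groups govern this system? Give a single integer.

Dimensional matrix (I×M×T×L by X1×X2×X3×X4×X5):
  I: [-1 -1  2  1  2]
  M: [ 0  1  0  0 -1]
  T: [ 0  0 -1  0 -1]
  L: [ 1  0 -1 -1  0]
Echelon form has 3 nonzero rows (pivots: X1,X2,X3)
n=5, r=3 ⇒ 2 dimensionless groups

2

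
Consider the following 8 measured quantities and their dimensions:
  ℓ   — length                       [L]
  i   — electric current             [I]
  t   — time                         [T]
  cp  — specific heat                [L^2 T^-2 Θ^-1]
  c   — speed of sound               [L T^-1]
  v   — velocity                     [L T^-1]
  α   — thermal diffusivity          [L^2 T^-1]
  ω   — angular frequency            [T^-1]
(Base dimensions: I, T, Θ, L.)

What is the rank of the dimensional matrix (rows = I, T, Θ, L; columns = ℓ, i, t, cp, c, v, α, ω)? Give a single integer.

Exponent matrix [I,T,Θ,L] × [ℓ,i,t,cp,c,v,α,ω]:
  I: [ 0  1  0  0  0  0  0  0]
  T: [ 0  0  1 -2 -1 -1 -1 -1]
  Θ: [ 0  0  0 -1  0  0  0  0]
  L: [ 1  0  0  2  1  1  2  0]
RREF → pivots at {ℓ,i,t,cp} ⇒ r = 4

4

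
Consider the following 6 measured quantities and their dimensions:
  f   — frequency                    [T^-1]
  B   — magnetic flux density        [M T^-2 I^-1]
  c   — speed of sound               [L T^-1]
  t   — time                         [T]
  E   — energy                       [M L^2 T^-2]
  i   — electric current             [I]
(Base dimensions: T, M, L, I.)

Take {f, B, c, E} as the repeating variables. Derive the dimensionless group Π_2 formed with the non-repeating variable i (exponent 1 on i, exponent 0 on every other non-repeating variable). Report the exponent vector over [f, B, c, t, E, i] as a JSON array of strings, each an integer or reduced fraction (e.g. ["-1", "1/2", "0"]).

Dimensional matrix (T×M×L×I by f×B×c×t×E×i):
  T: [-1 -2 -1  1 -2  0]
  M: [ 0  1  0  0  1  0]
  L: [ 0  0  1  0  2  0]
  I: [ 0 -1  0  0  0  1]
Row reduction gives pivot columns f,B,c,E; rank = 4
Repeat: f,B,c,E; free: t,i
RREF:
  r0: [   1    0    0   -1    0    2]
  r1: [   0    1    0    0    0   -1]
  r2: [   0    0    1    0    0   -2]
  r3: [   0    0    0    0    1    1]
Fix exponent of i at 1, t at 0; solve each RREF row for its pivot's exponent:
  r0: exp(f) + (2)·1 = 0 ⇒ exp(f) = -2
  r1: exp(B) + (-1)·1 = 0 ⇒ exp(B) = 1
  r2: exp(c) + (-2)·1 = 0 ⇒ exp(c) = 2
  r3: exp(E) + (1)·1 = 0 ⇒ exp(E) = -1
Π_2 = f^-2 · B · c^2 · E^-1 · i

["-2", "1", "2", "0", "-1", "1"]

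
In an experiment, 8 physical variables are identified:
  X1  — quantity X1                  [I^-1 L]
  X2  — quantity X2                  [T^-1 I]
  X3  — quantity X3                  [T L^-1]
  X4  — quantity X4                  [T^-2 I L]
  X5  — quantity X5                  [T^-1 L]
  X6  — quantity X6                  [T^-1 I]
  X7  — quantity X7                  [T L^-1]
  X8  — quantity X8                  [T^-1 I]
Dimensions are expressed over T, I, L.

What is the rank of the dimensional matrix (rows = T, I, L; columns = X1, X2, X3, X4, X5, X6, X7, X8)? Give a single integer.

Dimensional matrix (T×I×L by X1×X2×X3×X4×X5×X6×X7×X8):
  T: [ 0 -1  1 -2 -1 -1  1 -1]
  I: [-1  1  0  1  0  1  0  1]
  L: [ 1  0 -1  1  1  0 -1  0]
RREF → pivots at {X1,X2} ⇒ r = 2

2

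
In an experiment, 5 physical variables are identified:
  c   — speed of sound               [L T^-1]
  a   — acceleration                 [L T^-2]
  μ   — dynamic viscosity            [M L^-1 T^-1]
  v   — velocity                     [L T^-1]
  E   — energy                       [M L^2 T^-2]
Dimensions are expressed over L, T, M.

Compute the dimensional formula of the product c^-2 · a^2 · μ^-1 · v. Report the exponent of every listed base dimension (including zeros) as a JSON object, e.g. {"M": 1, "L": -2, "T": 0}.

Write exponents as rows L,T,M / cols c,a,μ,v,E:
  L: [ 1  1 -1  1  2]
  T: [-1 -2 -1 -1 -2]
  M: [ 0  0  1  0  1]
  [L]: (-2)·1+(2)·1+(-1)·-1+(1)·1 = 2
  [T]: (-2)·-1+(2)·-2+(-1)·-1+(1)·-1 = -2
  [M]: (-2)·0+(2)·0+(-1)·1+(1)·0 = -1
⇒ L^2 T^-2 M^-1

{"L": 2, "T": -2, "M": -1}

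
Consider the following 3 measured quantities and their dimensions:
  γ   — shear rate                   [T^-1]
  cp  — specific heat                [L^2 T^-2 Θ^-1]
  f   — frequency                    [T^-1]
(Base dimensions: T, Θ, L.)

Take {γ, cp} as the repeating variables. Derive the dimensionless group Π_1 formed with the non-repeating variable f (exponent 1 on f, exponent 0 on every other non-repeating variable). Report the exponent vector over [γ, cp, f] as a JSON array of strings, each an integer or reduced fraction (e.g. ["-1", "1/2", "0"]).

Dimensional matrix (T×Θ×L by γ×cp×f):
  T: [-1 -2 -1]
  Θ: [ 0 -1  0]
  L: [ 0  2  0]
Echelon form has 2 nonzero rows (pivots: γ,cp)
Pivot set = {γ,cp}, free = {f}
RREF:
  r0: [   1    0    1]
  r1: [   0    1    0]
  r2: [   0    0    0]
Fix exponent of f at 1; solve each RREF row for its pivot's exponent:
  r0: exp(γ) + (1)·1 = 0 ⇒ exp(γ) = -1
  r1: exp(cp) + (0)·1 = 0 ⇒ exp(cp) = 0
Π_1 = γ^-1 · f

["-1", "0", "1"]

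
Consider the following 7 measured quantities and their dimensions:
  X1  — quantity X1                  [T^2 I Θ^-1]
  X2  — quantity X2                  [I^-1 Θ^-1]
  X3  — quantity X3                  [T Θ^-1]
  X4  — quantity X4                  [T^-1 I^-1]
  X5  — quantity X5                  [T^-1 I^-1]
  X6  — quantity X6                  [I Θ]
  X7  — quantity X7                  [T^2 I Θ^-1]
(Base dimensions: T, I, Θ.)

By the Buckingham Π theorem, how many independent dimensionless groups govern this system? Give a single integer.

Exponent matrix [T,I,Θ] × [X1,X2,X3,X4,X5,X6,X7]:
  T: [ 2  0  1 -1 -1  0  2]
  I: [ 1 -1  0 -1 -1  1  1]
  Θ: [-1 -1 -1  0  0  1 -1]
Row reduction gives pivot columns X1,X2; rank = 2
Π count = n − r = 7 − 2 = 5

5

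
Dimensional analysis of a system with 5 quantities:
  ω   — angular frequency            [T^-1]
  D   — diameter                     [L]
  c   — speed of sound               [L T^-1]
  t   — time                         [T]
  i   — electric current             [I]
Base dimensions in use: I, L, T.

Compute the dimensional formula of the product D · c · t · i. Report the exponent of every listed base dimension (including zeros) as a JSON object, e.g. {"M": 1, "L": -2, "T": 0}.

{"I": 1, "L": 2, "T": 0}

Dimensional matrix (I×L×T by ω×D×c×t×i):
  I: [ 0  0  0  0  1]
  L: [ 0  1  1  0  0]
  T: [-1  0 -1  1  0]
  [I]: (1)·0+(1)·0+(1)·0+(1)·1 = 1
  [L]: (1)·1+(1)·1+(1)·0+(1)·0 = 2
  [T]: (1)·0+(1)·-1+(1)·1+(1)·0 = 0
⇒ I L^2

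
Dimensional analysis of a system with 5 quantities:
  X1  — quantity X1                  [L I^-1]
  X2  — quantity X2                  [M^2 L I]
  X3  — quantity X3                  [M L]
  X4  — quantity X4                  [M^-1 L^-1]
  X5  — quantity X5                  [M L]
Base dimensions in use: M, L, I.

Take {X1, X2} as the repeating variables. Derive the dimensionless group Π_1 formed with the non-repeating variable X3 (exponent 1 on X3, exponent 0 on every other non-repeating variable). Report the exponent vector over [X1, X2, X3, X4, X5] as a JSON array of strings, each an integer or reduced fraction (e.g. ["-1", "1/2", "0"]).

["-1/2", "-1/2", "1", "0", "0"]

Write exponents as rows M,L,I / cols X1,X2,X3,X4,X5:
  M: [ 0  2  1 -1  1]
  L: [ 1  1  1 -1  1]
  I: [-1  1  0  0  0]
Row reduction gives pivot columns X1,X2; rank = 2
Repeat: X1,X2; free: X3,X4,X5
RREF:
  r0: [   1    0  1/2 -1/2  1/2]
  r1: [   0    1  1/2 -1/2  1/2]
  r2: [   0    0    0    0    0]
Fix exponent of X3 at 1, X4 at 0, X5 at 0; solve each RREF row for its pivot's exponent:
  r0: exp(X1) + (1/2)·1 = 0 ⇒ exp(X1) = -1/2
  r1: exp(X2) + (1/2)·1 = 0 ⇒ exp(X2) = -1/2
Π_1 = X1^(-1/2) · X2^(-1/2) · X3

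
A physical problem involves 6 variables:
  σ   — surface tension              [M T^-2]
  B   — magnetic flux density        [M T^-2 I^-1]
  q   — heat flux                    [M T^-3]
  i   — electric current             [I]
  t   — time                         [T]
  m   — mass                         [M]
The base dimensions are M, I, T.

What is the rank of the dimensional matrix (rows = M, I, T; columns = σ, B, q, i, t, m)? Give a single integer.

Dimensional matrix (M×I×T by σ×B×q×i×t×m):
  M: [ 1  1  1  0  0  1]
  I: [ 0 -1  0  1  0  0]
  T: [-2 -2 -3  0  1  0]
Echelon form has 3 nonzero rows (pivots: σ,B,q)

3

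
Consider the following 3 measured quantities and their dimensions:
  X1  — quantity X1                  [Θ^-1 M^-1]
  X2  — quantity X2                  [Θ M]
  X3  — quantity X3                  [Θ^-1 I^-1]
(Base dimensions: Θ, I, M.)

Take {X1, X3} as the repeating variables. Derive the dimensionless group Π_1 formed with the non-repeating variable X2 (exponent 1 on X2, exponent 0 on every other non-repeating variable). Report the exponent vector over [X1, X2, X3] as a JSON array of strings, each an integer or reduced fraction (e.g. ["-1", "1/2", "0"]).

["1", "1", "0"]

Write exponents as rows Θ,I,M / cols X1,X2,X3:
  Θ: [-1  1 -1]
  I: [ 0  0 -1]
  M: [-1  1  0]
RREF → pivots at {X1,X3} ⇒ r = 2
Pivot set = {X1,X3}, free = {X2}
RREF:
  r0: [   1   -1    0]
  r1: [   0    0    1]
  r2: [   0    0    0]
Fix exponent of X2 at 1; solve each RREF row for its pivot's exponent:
  r0: exp(X1) + (-1)·1 = 0 ⇒ exp(X1) = 1
  r1: exp(X3) + (0)·1 = 0 ⇒ exp(X3) = 0
Π_1 = X1 · X2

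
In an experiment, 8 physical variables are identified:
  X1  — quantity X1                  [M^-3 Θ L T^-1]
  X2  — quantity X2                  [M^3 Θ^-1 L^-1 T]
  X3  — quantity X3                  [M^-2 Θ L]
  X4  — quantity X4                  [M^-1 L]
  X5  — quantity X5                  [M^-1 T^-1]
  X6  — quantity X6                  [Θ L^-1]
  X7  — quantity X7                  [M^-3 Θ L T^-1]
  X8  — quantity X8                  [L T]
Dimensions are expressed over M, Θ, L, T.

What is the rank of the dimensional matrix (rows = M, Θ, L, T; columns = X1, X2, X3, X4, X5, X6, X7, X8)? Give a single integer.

Exponent matrix [M,Θ,L,T] × [X1,X2,X3,X4,X5,X6,X7,X8]:
  M: [-3  3 -2 -1 -1  0 -3  0]
  Θ: [ 1 -1  1  0  0  1  1  0]
  L: [ 1 -1  1  1  0 -1  1  1]
  T: [-1  1  0  0 -1  0 -1  1]
Row reduction gives pivot columns X1,X3,X4; rank = 3

3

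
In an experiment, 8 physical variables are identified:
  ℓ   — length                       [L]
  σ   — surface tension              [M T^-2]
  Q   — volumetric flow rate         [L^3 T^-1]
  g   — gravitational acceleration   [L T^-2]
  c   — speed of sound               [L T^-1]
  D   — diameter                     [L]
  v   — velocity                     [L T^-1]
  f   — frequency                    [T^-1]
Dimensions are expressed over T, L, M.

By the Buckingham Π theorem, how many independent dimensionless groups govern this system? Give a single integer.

Write exponents as rows T,L,M / cols ℓ,σ,Q,g,c,D,v,f:
  T: [ 0 -2 -1 -2 -1  0 -1 -1]
  L: [ 1  0  3  1  1  1  1  0]
  M: [ 0  1  0  0  0  0  0  0]
Row reduction gives pivot columns ℓ,σ,Q; rank = 3
n=8, r=3 ⇒ 5 dimensionless groups

5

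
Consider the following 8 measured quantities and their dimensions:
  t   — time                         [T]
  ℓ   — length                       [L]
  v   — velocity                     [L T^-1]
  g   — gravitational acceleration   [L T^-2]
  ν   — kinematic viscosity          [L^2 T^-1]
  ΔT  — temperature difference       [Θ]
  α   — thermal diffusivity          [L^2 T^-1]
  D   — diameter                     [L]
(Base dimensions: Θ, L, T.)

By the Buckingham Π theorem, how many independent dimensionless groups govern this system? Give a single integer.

5

Exponent matrix [Θ,L,T] × [t,ℓ,v,g,ν,ΔT,α,D]:
  Θ: [ 0  0  0  0  0  1  0  0]
  L: [ 0  1  1  1  2  0  2  1]
  T: [ 1  0 -1 -2 -1  0 -1  0]
Row reduction gives pivot columns t,ℓ,ΔT; rank = 3
Π count = n − r = 8 − 3 = 5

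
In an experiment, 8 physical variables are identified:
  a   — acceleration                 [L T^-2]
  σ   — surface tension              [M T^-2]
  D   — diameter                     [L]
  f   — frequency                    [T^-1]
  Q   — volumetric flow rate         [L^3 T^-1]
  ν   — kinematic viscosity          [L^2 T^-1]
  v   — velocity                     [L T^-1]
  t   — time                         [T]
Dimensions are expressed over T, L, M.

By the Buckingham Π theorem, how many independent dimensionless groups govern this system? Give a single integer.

Dimensional matrix (T×L×M by a×σ×D×f×Q×ν×v×t):
  T: [-2 -2  0 -1 -1 -1 -1  1]
  L: [ 1  0  1  0  3  2  1  0]
  M: [ 0  1  0  0  0  0  0  0]
Row reduction gives pivot columns a,σ,D; rank = 3
Π count = n − r = 8 − 3 = 5

5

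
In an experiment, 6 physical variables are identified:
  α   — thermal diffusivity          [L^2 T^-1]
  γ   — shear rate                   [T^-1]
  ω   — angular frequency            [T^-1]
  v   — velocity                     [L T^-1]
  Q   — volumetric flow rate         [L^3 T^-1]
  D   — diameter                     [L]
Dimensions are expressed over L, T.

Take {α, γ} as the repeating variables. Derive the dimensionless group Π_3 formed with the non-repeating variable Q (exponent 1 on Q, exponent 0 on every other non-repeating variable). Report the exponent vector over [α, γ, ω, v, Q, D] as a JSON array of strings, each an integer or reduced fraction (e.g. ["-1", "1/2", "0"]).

Dimensional matrix (L×T by α×γ×ω×v×Q×D):
  L: [ 2  0  0  1  3  1]
  T: [-1 -1 -1 -1 -1  0]
Row reduction gives pivot columns α,γ; rank = 2
Pivot set = {α,γ}, free = {ω,v,Q,D}
RREF:
  r0: [   1    0    0  1/2  3/2  1/2]
  r1: [   0    1    1  1/2 -1/2 -1/2]
Fix exponent of Q at 1, ω at 0, v at 0, D at 0; solve each RREF row for its pivot's exponent:
  r0: exp(α) + (3/2)·1 = 0 ⇒ exp(α) = -3/2
  r1: exp(γ) + (-1/2)·1 = 0 ⇒ exp(γ) = 1/2
Π_3 = α^(-3/2) · γ^(1/2) · Q

["-3/2", "1/2", "0", "0", "1", "0"]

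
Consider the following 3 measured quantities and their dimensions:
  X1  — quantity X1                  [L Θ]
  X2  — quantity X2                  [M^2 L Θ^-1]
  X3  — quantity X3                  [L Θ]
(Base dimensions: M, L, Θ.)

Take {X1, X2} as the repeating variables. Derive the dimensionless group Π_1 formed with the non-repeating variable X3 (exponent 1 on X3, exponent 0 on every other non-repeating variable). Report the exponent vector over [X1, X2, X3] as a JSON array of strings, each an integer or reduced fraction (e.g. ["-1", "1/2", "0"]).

Exponent matrix [M,L,Θ] × [X1,X2,X3]:
  M: [ 0  2  0]
  L: [ 1  1  1]
  Θ: [ 1 -1  1]
Echelon form has 2 nonzero rows (pivots: X1,X2)
Repeat: X1,X2; free: X3
RREF:
  r0: [   1    0    1]
  r1: [   0    1    0]
  r2: [   0    0    0]
Fix exponent of X3 at 1; solve each RREF row for its pivot's exponent:
  r0: exp(X1) + (1)·1 = 0 ⇒ exp(X1) = -1
  r1: exp(X2) + (0)·1 = 0 ⇒ exp(X2) = 0
Π_1 = X1^-1 · X3

["-1", "0", "1"]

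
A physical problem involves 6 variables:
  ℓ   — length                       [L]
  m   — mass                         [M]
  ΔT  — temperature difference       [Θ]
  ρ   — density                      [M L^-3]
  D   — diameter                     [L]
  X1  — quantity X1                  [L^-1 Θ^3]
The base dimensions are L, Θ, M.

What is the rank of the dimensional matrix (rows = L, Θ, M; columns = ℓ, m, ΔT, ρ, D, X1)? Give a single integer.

3

Write exponents as rows L,Θ,M / cols ℓ,m,ΔT,ρ,D,X1:
  L: [ 1  0  0 -3  1 -1]
  Θ: [ 0  0  1  0  0  3]
  M: [ 0  1  0  1  0  0]
Row reduction gives pivot columns ℓ,m,ΔT; rank = 3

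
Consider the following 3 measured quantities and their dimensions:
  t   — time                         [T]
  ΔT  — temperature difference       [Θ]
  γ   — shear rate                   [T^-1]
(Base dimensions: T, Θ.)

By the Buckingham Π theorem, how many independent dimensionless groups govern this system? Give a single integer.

1

Dimensional matrix (T×Θ by t×ΔT×γ):
  T: [ 1  0 -1]
  Θ: [ 0  1  0]
Echelon form has 2 nonzero rows (pivots: t,ΔT)
Π count = n − r = 3 − 2 = 1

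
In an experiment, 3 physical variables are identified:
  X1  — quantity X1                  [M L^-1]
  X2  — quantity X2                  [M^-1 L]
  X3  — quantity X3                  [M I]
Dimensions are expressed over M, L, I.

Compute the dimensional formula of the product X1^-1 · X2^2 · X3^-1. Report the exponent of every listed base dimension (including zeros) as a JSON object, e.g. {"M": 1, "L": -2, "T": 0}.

Exponent matrix [M,L,I] × [X1,X2,X3]:
  M: [ 1 -1  1]
  L: [-1  1  0]
  I: [ 0  0  1]
  [M]: (-1)·1+(2)·-1+(-1)·1 = -4
  [L]: (-1)·-1+(2)·1+(-1)·0 = 3
  [I]: (-1)·0+(2)·0+(-1)·1 = -1
⇒ M^-4 L^3 I^-1

{"M": -4, "L": 3, "I": -1}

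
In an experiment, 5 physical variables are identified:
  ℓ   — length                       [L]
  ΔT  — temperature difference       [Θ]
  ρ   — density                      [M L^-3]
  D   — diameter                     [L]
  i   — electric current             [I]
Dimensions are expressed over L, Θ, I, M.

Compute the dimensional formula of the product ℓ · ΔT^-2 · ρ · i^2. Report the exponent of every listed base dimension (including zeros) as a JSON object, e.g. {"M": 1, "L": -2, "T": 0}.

Dimensional matrix (L×Θ×I×M by ℓ×ΔT×ρ×D×i):
  L: [ 1  0 -3  1  0]
  Θ: [ 0  1  0  0  0]
  I: [ 0  0  0  0  1]
  M: [ 0  0  1  0  0]
  [L]: (1)·1+(-2)·0+(1)·-3+(2)·0 = -2
  [Θ]: (1)·0+(-2)·1+(1)·0+(2)·0 = -2
  [I]: (1)·0+(-2)·0+(1)·0+(2)·1 = 2
  [M]: (1)·0+(-2)·0+(1)·1+(2)·0 = 1
⇒ L^-2 Θ^-2 I^2 M

{"L": -2, "Θ": -2, "I": 2, "M": 1}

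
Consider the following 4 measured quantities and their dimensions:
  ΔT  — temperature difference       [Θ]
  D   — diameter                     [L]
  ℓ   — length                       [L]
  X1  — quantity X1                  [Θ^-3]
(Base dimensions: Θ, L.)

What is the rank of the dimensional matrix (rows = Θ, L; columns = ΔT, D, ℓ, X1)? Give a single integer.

2

Exponent matrix [Θ,L] × [ΔT,D,ℓ,X1]:
  Θ: [ 1  0  0 -3]
  L: [ 0  1  1  0]
Row reduction gives pivot columns ΔT,D; rank = 2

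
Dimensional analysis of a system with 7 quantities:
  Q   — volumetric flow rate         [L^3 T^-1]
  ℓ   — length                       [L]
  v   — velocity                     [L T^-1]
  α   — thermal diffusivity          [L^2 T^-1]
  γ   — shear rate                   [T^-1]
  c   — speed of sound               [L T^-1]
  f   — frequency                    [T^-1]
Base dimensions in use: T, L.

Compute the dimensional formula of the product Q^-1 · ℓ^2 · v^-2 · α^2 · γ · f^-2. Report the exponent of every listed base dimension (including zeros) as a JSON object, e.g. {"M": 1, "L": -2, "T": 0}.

{"T": 2, "L": 1}

Exponent matrix [T,L] × [Q,ℓ,v,α,γ,c,f]:
  T: [-1  0 -1 -1 -1 -1 -1]
  L: [ 3  1  1  2  0  1  0]
  [T]: (-1)·-1+(2)·0+(-2)·-1+(2)·-1+(1)·-1+(-2)·-1 = 2
  [L]: (-1)·3+(2)·1+(-2)·1+(2)·2+(1)·0+(-2)·0 = 1
⇒ T^2 L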